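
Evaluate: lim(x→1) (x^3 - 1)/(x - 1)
This is a standard limit.

Factor or rationalize the expression:
  lim(x→1) (x^3 - 1)/(x - 1) = 3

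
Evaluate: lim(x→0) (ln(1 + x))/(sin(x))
This is a 0/0 indeterminate form.

Apply L'Hôpital's rule: differentiate numerator and denominator separately.
  f(x) = ln(x + 1)   ⇒   f'(x) = 1/(x + 1)
  g(x) = sin(x)   ⇒   g'(x) = cos(x)
  lim(x→0) f'(x)/g'(x) = lim(x→0) (1/(x + 1))/(cos(x))
  = 1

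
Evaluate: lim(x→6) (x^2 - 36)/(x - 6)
This is a standard limit.

Factor or rationalize the expression:
  lim(x→6) (x^2 - 36)/(x - 6) = 12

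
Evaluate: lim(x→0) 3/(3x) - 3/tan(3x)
This is an ∞-∞ indeterminate form.

Combine fractions or rationalize to convert ∞-∞ to 0/0 form:
  lim(x→0) 3/(3x) - 3/tan(3x) = 0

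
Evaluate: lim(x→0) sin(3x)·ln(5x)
This is a 0·∞ indeterminate form.

Rewrite 0·∞ as a quotient (0/0 or ∞/∞ form), then apply L'Hôpital's rule:
  lim(x→0) sin(3x)·ln(5x) = 0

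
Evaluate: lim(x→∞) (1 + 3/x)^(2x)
This is an exponential indeterminate form.

For exponential indeterminate forms, take the natural log:
  Let L = lim(x→∞) (1 + 3/x)^(2x)
  Then ln(L) = lim(x→∞) [exponent × ln(base)]
  Evaluate using L'Hôpital or standard limits, then exponentiate.
  L = e^(6)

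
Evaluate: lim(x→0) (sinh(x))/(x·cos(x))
This is a 0/0 indeterminate form.

Apply L'Hôpital's rule: differentiate numerator and denominator separately.
  f(x) = sinh(x)   ⇒   f'(x) = cosh(x)
  g(x) = x·cos(x)   ⇒   g'(x) = -x·sin(x) + cos(x)
  lim(x→0) f'(x)/g'(x) = lim(x→0) (cosh(x))/(-x·sin(x) + cos(x))
  = 1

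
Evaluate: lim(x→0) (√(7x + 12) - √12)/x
This is a standard limit.

Factor or rationalize the expression:
  lim(x→0) (√(7x + 12) - √12)/x = 7·sqrt(3)/12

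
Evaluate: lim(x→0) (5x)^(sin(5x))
This is an exponential indeterminate form.

For exponential indeterminate forms, take the natural log:
  Let L = lim(x→0) (5x)^(sin(5x))
  Then ln(L) = lim(x→0) [exponent × ln(base)]
  Evaluate using L'Hôpital or standard limits, then exponentiate.
  L = 1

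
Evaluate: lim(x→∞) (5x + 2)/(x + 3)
This is an ∞/∞ indeterminate form.

Apply L'Hôpital's rule: differentiate numerator and denominator separately.
  f(x) = 5·x + 2   ⇒   f'(x) = 5
  g(x) = x + 3   ⇒   g'(x) = 1
  lim(x→∞) f'(x)/g'(x) = lim(x→∞) (5)/(1)
  = 5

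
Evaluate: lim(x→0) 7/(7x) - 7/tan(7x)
This is an ∞-∞ indeterminate form.

Combine fractions or rationalize to convert ∞-∞ to 0/0 form:
  lim(x→0) 7/(7x) - 7/tan(7x) = 0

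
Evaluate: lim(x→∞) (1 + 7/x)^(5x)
This is an exponential indeterminate form.

For exponential indeterminate forms, take the natural log:
  Let L = lim(x→∞) (1 + 7/x)^(5x)
  Then ln(L) = lim(x→∞) [exponent × ln(base)]
  Evaluate using L'Hôpital or standard limits, then exponentiate.
  L = e^(35)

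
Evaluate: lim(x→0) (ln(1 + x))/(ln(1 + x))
This is a 0/0 indeterminate form.

Apply L'Hôpital's rule: differentiate numerator and denominator separately.
  f(x) = ln(x + 1)   ⇒   f'(x) = 1/(x + 1)
  g(x) = ln(x + 1)   ⇒   g'(x) = 1/(x + 1)
  lim(x→0) f'(x)/g'(x) = lim(x→0) (1/(x + 1))/(1/(x + 1))
  = 1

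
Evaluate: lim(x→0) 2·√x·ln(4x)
This is a 0·∞ indeterminate form.

Rewrite 0·∞ as a quotient (0/0 or ∞/∞ form), then apply L'Hôpital's rule:
  lim(x→0) 2·√x·ln(4x) = 0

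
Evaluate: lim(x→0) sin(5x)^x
This is an exponential indeterminate form.

For exponential indeterminate forms, take the natural log:
  Let L = lim(x→0) sin(5x)^x
  Then ln(L) = lim(x→0) [exponent × ln(base)]
  Evaluate using L'Hôpital or standard limits, then exponentiate.
  L = 1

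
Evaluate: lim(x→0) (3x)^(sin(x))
This is an exponential indeterminate form.

For exponential indeterminate forms, take the natural log:
  Let L = lim(x→0) (3x)^(sin(x))
  Then ln(L) = lim(x→0) [exponent × ln(base)]
  Evaluate using L'Hôpital or standard limits, then exponentiate.
  L = 1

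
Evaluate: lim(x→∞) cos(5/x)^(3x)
This is an exponential indeterminate form.

For exponential indeterminate forms, take the natural log:
  Let L = lim(x→∞) cos(5/x)^(3x)
  Then ln(L) = lim(x→∞) [exponent × ln(base)]
  Evaluate using L'Hôpital or standard limits, then exponentiate.
  L = 1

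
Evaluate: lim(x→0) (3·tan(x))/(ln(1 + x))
This is a 0/0 indeterminate form.

Apply L'Hôpital's rule: differentiate numerator and denominator separately.
  f(x) = 3·tan(x)   ⇒   f'(x) = 3·tan(x)^2 + 3
  g(x) = ln(x + 1)   ⇒   g'(x) = 1/(x + 1)
  lim(x→0) f'(x)/g'(x) = lim(x→0) (3·tan(x)^2 + 3)/(1/(x + 1))
  = 3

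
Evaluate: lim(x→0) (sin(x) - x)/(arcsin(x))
This is a 0/0 indeterminate form.

Apply L'Hôpital's rule: differentiate numerator and denominator separately.
  f(x) = -x + sin(x)   ⇒   f'(x) = cos(x) - 1
  g(x) = asin(x)   ⇒   g'(x) = 1/sqrt(1 - x^2)
  lim(x→0) f'(x)/g'(x) = lim(x→0) (cos(x) - 1)/(1/sqrt(1 - x^2))
  = 0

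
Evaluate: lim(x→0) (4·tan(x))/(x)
This is a 0/0 indeterminate form.

Apply L'Hôpital's rule: differentiate numerator and denominator separately.
  f(x) = 4·tan(x)   ⇒   f'(x) = 4·tan(x)^2 + 4
  g(x) = x   ⇒   g'(x) = 1
  lim(x→0) f'(x)/g'(x) = lim(x→0) (4·tan(x)^2 + 4)/(1)
  = 4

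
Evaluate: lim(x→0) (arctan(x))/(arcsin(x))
This is a 0/0 indeterminate form.

Apply L'Hôpital's rule: differentiate numerator and denominator separately.
  f(x) = atan(x)   ⇒   f'(x) = 1/(x^2 + 1)
  g(x) = asin(x)   ⇒   g'(x) = 1/sqrt(1 - x^2)
  lim(x→0) f'(x)/g'(x) = lim(x→0) (1/(x^2 + 1))/(1/sqrt(1 - x^2))
  = 1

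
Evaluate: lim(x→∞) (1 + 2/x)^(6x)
This is an exponential indeterminate form.

For exponential indeterminate forms, take the natural log:
  Let L = lim(x→∞) (1 + 2/x)^(6x)
  Then ln(L) = lim(x→∞) [exponent × ln(base)]
  Evaluate using L'Hôpital or standard limits, then exponentiate.
  L = e^(12)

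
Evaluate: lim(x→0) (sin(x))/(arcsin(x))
This is a 0/0 indeterminate form.

Apply L'Hôpital's rule: differentiate numerator and denominator separately.
  f(x) = sin(x)   ⇒   f'(x) = cos(x)
  g(x) = asin(x)   ⇒   g'(x) = 1/sqrt(1 - x^2)
  lim(x→0) f'(x)/g'(x) = lim(x→0) (cos(x))/(1/sqrt(1 - x^2))
  = 1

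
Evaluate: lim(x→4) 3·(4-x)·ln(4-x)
This is a 0·∞ indeterminate form.

Rewrite 0·∞ as a quotient (0/0 or ∞/∞ form), then apply L'Hôpital's rule:
  lim(x→4) 3·(4-x)·ln(4-x) = 0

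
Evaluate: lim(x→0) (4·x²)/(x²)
This is a 0/0 indeterminate form.

Apply L'Hôpital's rule: differentiate numerator and denominator separately.
  f(x) = 4·x^2   ⇒   f'(x) = 8·x
  g(x) = x^2   ⇒   g'(x) = 2·x
  lim(x→0) f'(x)/g'(x) = lim(x→0) (8·x)/(2·x)
  = 4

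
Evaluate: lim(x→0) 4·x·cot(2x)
This is a 0·∞ indeterminate form.

Rewrite 0·∞ as a quotient (0/0 or ∞/∞ form), then apply L'Hôpital's rule:
  lim(x→0) 4·x·cot(2x) = 2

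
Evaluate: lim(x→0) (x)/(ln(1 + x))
This is a 0/0 indeterminate form.

Apply L'Hôpital's rule: differentiate numerator and denominator separately.
  f(x) = x   ⇒   f'(x) = 1
  g(x) = ln(x + 1)   ⇒   g'(x) = 1/(x + 1)
  lim(x→0) f'(x)/g'(x) = lim(x→0) (1)/(1/(x + 1))
  = 1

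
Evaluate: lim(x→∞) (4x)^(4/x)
This is an exponential indeterminate form.

For exponential indeterminate forms, take the natural log:
  Let L = lim(x→∞) (4x)^(4/x)
  Then ln(L) = lim(x→∞) [exponent × ln(base)]
  Evaluate using L'Hôpital or standard limits, then exponentiate.
  L = 1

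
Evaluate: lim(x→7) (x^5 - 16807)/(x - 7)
This is a standard limit.

Factor or rationalize the expression:
  lim(x→7) (x^5 - 16807)/(x - 7) = 12005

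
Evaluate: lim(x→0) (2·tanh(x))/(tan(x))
This is a 0/0 indeterminate form.

Apply L'Hôpital's rule: differentiate numerator and denominator separately.
  f(x) = 2·tanh(x)   ⇒   f'(x) = 2 - 2·tanh(x)^2
  g(x) = tan(x)   ⇒   g'(x) = tan(x)^2 + 1
  lim(x→0) f'(x)/g'(x) = lim(x→0) (2 - 2·tanh(x)^2)/(tan(x)^2 + 1)
  = 2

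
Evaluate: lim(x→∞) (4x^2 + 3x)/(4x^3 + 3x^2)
This is an ∞/∞ indeterminate form.

Apply L'Hôpital's rule: differentiate numerator and denominator separately.
  f(x) = 4·x^2 + 3·x   ⇒   f'(x) = 8·x + 3
  g(x) = 4·x^3 + 3·x^2   ⇒   g'(x) = 12·x^2 + 6·x
  lim(x→∞) f'(x)/g'(x) = lim(x→∞) (8·x + 3)/(12·x^2 + 6·x)
  = 0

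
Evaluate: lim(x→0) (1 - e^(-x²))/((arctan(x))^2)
This is a 0/0 indeterminate form.

Apply L'Hôpital's rule: differentiate numerator and denominator separately.
  f(x) = 1 - e^(-x^2)   ⇒   f'(x) = 2·x·e^(-x^2)
  g(x) = atan(x)^2   ⇒   g'(x) = 2·atan(x)/(x^2 + 1)
  lim(x→0) f'(x)/g'(x) = lim(x→0) (2·x·e^(-x^2))/(2·atan(x)/(x^2 + 1))
  = 1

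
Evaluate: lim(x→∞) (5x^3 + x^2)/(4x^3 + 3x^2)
This is an ∞/∞ indeterminate form.

Apply L'Hôpital's rule: differentiate numerator and denominator separately.
  f(x) = 5·x^3 + x^2   ⇒   f'(x) = 15·x^2 + 2·x
  g(x) = 4·x^3 + 3·x^2   ⇒   g'(x) = 12·x^2 + 6·x
  lim(x→∞) f'(x)/g'(x) = lim(x→∞) (15·x^2 + 2·x)/(12·x^2 + 6·x)
  = 5/4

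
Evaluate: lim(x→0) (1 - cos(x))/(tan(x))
This is a 0/0 indeterminate form.

Apply L'Hôpital's rule: differentiate numerator and denominator separately.
  f(x) = 1 - cos(x)   ⇒   f'(x) = sin(x)
  g(x) = tan(x)   ⇒   g'(x) = tan(x)^2 + 1
  lim(x→0) f'(x)/g'(x) = lim(x→0) (sin(x))/(tan(x)^2 + 1)
  = 0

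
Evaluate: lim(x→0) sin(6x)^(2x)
This is an exponential indeterminate form.

For exponential indeterminate forms, take the natural log:
  Let L = lim(x→0) sin(6x)^(2x)
  Then ln(L) = lim(x→0) [exponent × ln(base)]
  Evaluate using L'Hôpital or standard limits, then exponentiate.
  L = 1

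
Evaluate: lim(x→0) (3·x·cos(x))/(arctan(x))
This is a 0/0 indeterminate form.

Apply L'Hôpital's rule: differentiate numerator and denominator separately.
  f(x) = 3·x·cos(x)   ⇒   f'(x) = -3·x·sin(x) + 3·cos(x)
  g(x) = atan(x)   ⇒   g'(x) = 1/(x^2 + 1)
  lim(x→0) f'(x)/g'(x) = lim(x→0) (-3·x·sin(x) + 3·cos(x))/(1/(x^2 + 1))
  = 3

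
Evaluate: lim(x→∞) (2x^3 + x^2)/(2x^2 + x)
This is an ∞/∞ indeterminate form.

Apply L'Hôpital's rule: differentiate numerator and denominator separately.
  f(x) = 2·x^3 + x^2   ⇒   f'(x) = 6·x^2 + 2·x
  g(x) = 2·x^2 + x   ⇒   g'(x) = 4·x + 1
  lim(x→∞) f'(x)/g'(x) = lim(x→∞) (6·x^2 + 2·x)/(4·x + 1)
  = ∞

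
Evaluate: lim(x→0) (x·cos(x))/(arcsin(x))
This is a 0/0 indeterminate form.

Apply L'Hôpital's rule: differentiate numerator and denominator separately.
  f(x) = x·cos(x)   ⇒   f'(x) = -x·sin(x) + cos(x)
  g(x) = asin(x)   ⇒   g'(x) = 1/sqrt(1 - x^2)
  lim(x→0) f'(x)/g'(x) = lim(x→0) (-x·sin(x) + cos(x))/(1/sqrt(1 - x^2))
  = 1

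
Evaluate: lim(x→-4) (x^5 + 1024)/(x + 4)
This is a standard limit.

Factor or rationalize the expression:
  lim(x→-4) (x^5 + 1024)/(x + 4) = 1280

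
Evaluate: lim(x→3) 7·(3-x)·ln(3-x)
This is a 0·∞ indeterminate form.

Rewrite 0·∞ as a quotient (0/0 or ∞/∞ form), then apply L'Hôpital's rule:
  lim(x→3) 7·(3-x)·ln(3-x) = 0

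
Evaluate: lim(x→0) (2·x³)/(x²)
This is a 0/0 indeterminate form.

Apply L'Hôpital's rule: differentiate numerator and denominator separately.
  f(x) = 2·x^3   ⇒   f'(x) = 6·x^2
  g(x) = x^2   ⇒   g'(x) = 2·x
  lim(x→0) f'(x)/g'(x) = lim(x→0) (6·x^2)/(2·x)
  = 0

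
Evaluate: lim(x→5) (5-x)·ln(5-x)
This is a 0·∞ indeterminate form.

Rewrite 0·∞ as a quotient (0/0 or ∞/∞ form), then apply L'Hôpital's rule:
  lim(x→5) (5-x)·ln(5-x) = 0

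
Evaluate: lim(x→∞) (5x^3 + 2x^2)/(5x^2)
This is an ∞/∞ indeterminate form.

Apply L'Hôpital's rule: differentiate numerator and denominator separately.
  f(x) = 5·x^3 + 2·x^2   ⇒   f'(x) = 15·x^2 + 4·x
  g(x) = 5·x^2   ⇒   g'(x) = 10·x
  lim(x→∞) f'(x)/g'(x) = lim(x→∞) (15·x^2 + 4·x)/(10·x)
  = ∞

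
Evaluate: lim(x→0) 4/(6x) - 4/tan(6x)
This is an ∞-∞ indeterminate form.

Combine fractions or rationalize to convert ∞-∞ to 0/0 form:
  lim(x→0) 4/(6x) - 4/tan(6x) = 0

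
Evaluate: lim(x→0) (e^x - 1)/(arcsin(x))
This is a 0/0 indeterminate form.

Apply L'Hôpital's rule: differentiate numerator and denominator separately.
  f(x) = e^(x) - 1   ⇒   f'(x) = e^(x)
  g(x) = asin(x)   ⇒   g'(x) = 1/sqrt(1 - x^2)
  lim(x→0) f'(x)/g'(x) = lim(x→0) (e^(x))/(1/sqrt(1 - x^2))
  = 1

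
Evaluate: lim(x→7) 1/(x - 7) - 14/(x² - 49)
This is an ∞-∞ indeterminate form.

Combine fractions or rationalize to convert ∞-∞ to 0/0 form:
  lim(x→7) 1/(x - 7) - 14/(x² - 49) = 1/14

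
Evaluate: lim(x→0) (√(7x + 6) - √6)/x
This is a standard limit.

Factor or rationalize the expression:
  lim(x→0) (√(7x + 6) - √6)/x = 7·sqrt(6)/12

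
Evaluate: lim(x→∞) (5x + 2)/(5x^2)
This is an ∞/∞ indeterminate form.

Apply L'Hôpital's rule: differentiate numerator and denominator separately.
  f(x) = 5·x + 2   ⇒   f'(x) = 5
  g(x) = 5·x^2   ⇒   g'(x) = 10·x
  lim(x→∞) f'(x)/g'(x) = lim(x→∞) (5)/(10·x)
  = 0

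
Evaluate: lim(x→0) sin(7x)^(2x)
This is an exponential indeterminate form.

For exponential indeterminate forms, take the natural log:
  Let L = lim(x→0) sin(7x)^(2x)
  Then ln(L) = lim(x→0) [exponent × ln(base)]
  Evaluate using L'Hôpital or standard limits, then exponentiate.
  L = 1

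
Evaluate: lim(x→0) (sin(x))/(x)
This is a 0/0 indeterminate form.

Apply L'Hôpital's rule: differentiate numerator and denominator separately.
  f(x) = sin(x)   ⇒   f'(x) = cos(x)
  g(x) = x   ⇒   g'(x) = 1
  lim(x→0) f'(x)/g'(x) = lim(x→0) (cos(x))/(1)
  = 1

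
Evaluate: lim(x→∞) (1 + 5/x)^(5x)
This is an exponential indeterminate form.

For exponential indeterminate forms, take the natural log:
  Let L = lim(x→∞) (1 + 5/x)^(5x)
  Then ln(L) = lim(x→∞) [exponent × ln(base)]
  Evaluate using L'Hôpital or standard limits, then exponentiate.
  L = e^(25)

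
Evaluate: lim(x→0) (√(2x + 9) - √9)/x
This is a standard limit.

Factor or rationalize the expression:
  lim(x→0) (√(2x + 9) - √9)/x = 1/3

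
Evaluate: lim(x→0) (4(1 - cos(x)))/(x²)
This is a 0/0 indeterminate form.

Apply L'Hôpital's rule: differentiate numerator and denominator separately.
  f(x) = 4 - 4·cos(x)   ⇒   f'(x) = 4·sin(x)
  g(x) = x^2   ⇒   g'(x) = 2·x
  lim(x→0) f'(x)/g'(x) = lim(x→0) (4·sin(x))/(2·x)
  = 2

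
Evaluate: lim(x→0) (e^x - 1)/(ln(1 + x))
This is a 0/0 indeterminate form.

Apply L'Hôpital's rule: differentiate numerator and denominator separately.
  f(x) = e^(x) - 1   ⇒   f'(x) = e^(x)
  g(x) = ln(x + 1)   ⇒   g'(x) = 1/(x + 1)
  lim(x→0) f'(x)/g'(x) = lim(x→0) (e^(x))/(1/(x + 1))
  = 1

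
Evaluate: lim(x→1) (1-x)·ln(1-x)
This is a 0·∞ indeterminate form.

Rewrite 0·∞ as a quotient (0/0 or ∞/∞ form), then apply L'Hôpital's rule:
  lim(x→1) (1-x)·ln(1-x) = 0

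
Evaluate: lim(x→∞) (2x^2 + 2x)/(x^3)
This is an ∞/∞ indeterminate form.

Apply L'Hôpital's rule: differentiate numerator and denominator separately.
  f(x) = 2·x^2 + 2·x   ⇒   f'(x) = 4·x + 2
  g(x) = x^3   ⇒   g'(x) = 3·x^2
  lim(x→∞) f'(x)/g'(x) = lim(x→∞) (4·x + 2)/(3·x^2)
  = 0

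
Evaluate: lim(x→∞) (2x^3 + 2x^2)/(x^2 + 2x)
This is an ∞/∞ indeterminate form.

Apply L'Hôpital's rule: differentiate numerator and denominator separately.
  f(x) = 2·x^3 + 2·x^2   ⇒   f'(x) = 6·x^2 + 4·x
  g(x) = x^2 + 2·x   ⇒   g'(x) = 2·x + 2
  lim(x→∞) f'(x)/g'(x) = lim(x→∞) (6·x^2 + 4·x)/(2·x + 2)
  = ∞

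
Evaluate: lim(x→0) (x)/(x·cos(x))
This is a 0/0 indeterminate form.

Apply L'Hôpital's rule: differentiate numerator and denominator separately.
  f(x) = x   ⇒   f'(x) = 1
  g(x) = x·cos(x)   ⇒   g'(x) = -x·sin(x) + cos(x)
  lim(x→0) f'(x)/g'(x) = lim(x→0) (1)/(-x·sin(x) + cos(x))
  = 1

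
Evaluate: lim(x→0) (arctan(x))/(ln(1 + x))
This is a 0/0 indeterminate form.

Apply L'Hôpital's rule: differentiate numerator and denominator separately.
  f(x) = atan(x)   ⇒   f'(x) = 1/(x^2 + 1)
  g(x) = ln(x + 1)   ⇒   g'(x) = 1/(x + 1)
  lim(x→0) f'(x)/g'(x) = lim(x→0) (1/(x^2 + 1))/(1/(x + 1))
  = 1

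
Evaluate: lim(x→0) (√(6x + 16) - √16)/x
This is a standard limit.

Factor or rationalize the expression:
  lim(x→0) (√(6x + 16) - √16)/x = 3/4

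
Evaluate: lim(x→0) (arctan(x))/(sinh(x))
This is a 0/0 indeterminate form.

Apply L'Hôpital's rule: differentiate numerator and denominator separately.
  f(x) = atan(x)   ⇒   f'(x) = 1/(x^2 + 1)
  g(x) = sinh(x)   ⇒   g'(x) = cosh(x)
  lim(x→0) f'(x)/g'(x) = lim(x→0) (1/(x^2 + 1))/(cosh(x))
  = 1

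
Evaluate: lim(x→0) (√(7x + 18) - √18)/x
This is a standard limit.

Factor or rationalize the expression:
  lim(x→0) (√(7x + 18) - √18)/x = 7·sqrt(2)/12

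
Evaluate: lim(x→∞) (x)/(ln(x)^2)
This is an ∞/∞ indeterminate form.

Apply L'Hôpital's rule: differentiate numerator and denominator separately.
  f(x) = x   ⇒   f'(x) = 1
  g(x) = ln(x)^2   ⇒   g'(x) = 2·ln(x)/x
  lim(x→∞) f'(x)/g'(x) = lim(x→∞) (1)/(2·ln(x)/x)
  = ∞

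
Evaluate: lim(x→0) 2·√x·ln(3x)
This is a 0·∞ indeterminate form.

Rewrite 0·∞ as a quotient (0/0 or ∞/∞ form), then apply L'Hôpital's rule:
  lim(x→0) 2·√x·ln(3x) = 0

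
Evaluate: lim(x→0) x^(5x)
This is an exponential indeterminate form.

For exponential indeterminate forms, take the natural log:
  Let L = lim(x→0) x^(5x)
  Then ln(L) = lim(x→0) [exponent × ln(base)]
  Evaluate using L'Hôpital or standard limits, then exponentiate.
  L = 1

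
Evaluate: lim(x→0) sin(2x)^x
This is an exponential indeterminate form.

For exponential indeterminate forms, take the natural log:
  Let L = lim(x→0) sin(2x)^x
  Then ln(L) = lim(x→0) [exponent × ln(base)]
  Evaluate using L'Hôpital or standard limits, then exponentiate.
  L = 1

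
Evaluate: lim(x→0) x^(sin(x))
This is an exponential indeterminate form.

For exponential indeterminate forms, take the natural log:
  Let L = lim(x→0) x^(sin(x))
  Then ln(L) = lim(x→0) [exponent × ln(base)]
  Evaluate using L'Hôpital or standard limits, then exponentiate.
  L = 1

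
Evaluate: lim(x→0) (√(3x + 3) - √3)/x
This is a standard limit.

Factor or rationalize the expression:
  lim(x→0) (√(3x + 3) - √3)/x = sqrt(3)/2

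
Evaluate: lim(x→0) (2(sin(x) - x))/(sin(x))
This is a 0/0 indeterminate form.

Apply L'Hôpital's rule: differentiate numerator and denominator separately.
  f(x) = -2·x + 2·sin(x)   ⇒   f'(x) = 2·cos(x) - 2
  g(x) = sin(x)   ⇒   g'(x) = cos(x)
  lim(x→0) f'(x)/g'(x) = lim(x→0) (2·cos(x) - 2)/(cos(x))
  = 0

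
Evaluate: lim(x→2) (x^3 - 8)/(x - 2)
This is a standard limit.

Factor or rationalize the expression:
  lim(x→2) (x^3 - 8)/(x - 2) = 12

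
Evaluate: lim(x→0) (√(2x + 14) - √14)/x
This is a standard limit.

Factor or rationalize the expression:
  lim(x→0) (√(2x + 14) - √14)/x = sqrt(14)/14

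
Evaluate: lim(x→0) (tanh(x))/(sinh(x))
This is a 0/0 indeterminate form.

Apply L'Hôpital's rule: differentiate numerator and denominator separately.
  f(x) = tanh(x)   ⇒   f'(x) = 1 - tanh(x)^2
  g(x) = sinh(x)   ⇒   g'(x) = cosh(x)
  lim(x→0) f'(x)/g'(x) = lim(x→0) (1 - tanh(x)^2)/(cosh(x))
  = 1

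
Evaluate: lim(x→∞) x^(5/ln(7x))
This is an exponential indeterminate form.

For exponential indeterminate forms, take the natural log:
  Let L = lim(x→∞) x^(5/ln(7x))
  Then ln(L) = lim(x→∞) [exponent × ln(base)]
  Evaluate using L'Hôpital or standard limits, then exponentiate.
  L = e^(5)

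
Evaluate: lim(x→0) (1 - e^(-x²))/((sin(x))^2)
This is a 0/0 indeterminate form.

Apply L'Hôpital's rule: differentiate numerator and denominator separately.
  f(x) = 1 - e^(-x^2)   ⇒   f'(x) = 2·x·e^(-x^2)
  g(x) = sin(x)^2   ⇒   g'(x) = 2·sin(x)·cos(x)
  lim(x→0) f'(x)/g'(x) = lim(x→0) (2·x·e^(-x^2))/(2·sin(x)·cos(x))
  = 1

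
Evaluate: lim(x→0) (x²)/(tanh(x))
This is a 0/0 indeterminate form.

Apply L'Hôpital's rule: differentiate numerator and denominator separately.
  f(x) = x^2   ⇒   f'(x) = 2·x
  g(x) = tanh(x)   ⇒   g'(x) = 1 - tanh(x)^2
  lim(x→0) f'(x)/g'(x) = lim(x→0) (2·x)/(1 - tanh(x)^2)
  = 0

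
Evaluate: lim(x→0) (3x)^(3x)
This is an exponential indeterminate form.

For exponential indeterminate forms, take the natural log:
  Let L = lim(x→0) (3x)^(3x)
  Then ln(L) = lim(x→0) [exponent × ln(base)]
  Evaluate using L'Hôpital or standard limits, then exponentiate.
  L = 1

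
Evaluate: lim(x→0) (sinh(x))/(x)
This is a 0/0 indeterminate form.

Apply L'Hôpital's rule: differentiate numerator and denominator separately.
  f(x) = sinh(x)   ⇒   f'(x) = cosh(x)
  g(x) = x   ⇒   g'(x) = 1
  lim(x→0) f'(x)/g'(x) = lim(x→0) (cosh(x))/(1)
  = 1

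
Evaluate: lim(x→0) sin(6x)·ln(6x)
This is a 0·∞ indeterminate form.

Rewrite 0·∞ as a quotient (0/0 or ∞/∞ form), then apply L'Hôpital's rule:
  lim(x→0) sin(6x)·ln(6x) = 0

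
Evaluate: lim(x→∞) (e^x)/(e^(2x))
This is an ∞/∞ indeterminate form.

Apply L'Hôpital's rule: differentiate numerator and denominator separately.
  f(x) = e^(x)   ⇒   f'(x) = e^(x)
  g(x) = e^(2·x)   ⇒   g'(x) = 2·e^(2·x)
  lim(x→∞) f'(x)/g'(x) = lim(x→∞) (e^(x))/(2·e^(2·x))
  = 0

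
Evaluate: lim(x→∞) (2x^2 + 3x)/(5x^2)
This is an ∞/∞ indeterminate form.

Apply L'Hôpital's rule: differentiate numerator and denominator separately.
  f(x) = 2·x^2 + 3·x   ⇒   f'(x) = 4·x + 3
  g(x) = 5·x^2   ⇒   g'(x) = 10·x
  lim(x→∞) f'(x)/g'(x) = lim(x→∞) (4·x + 3)/(10·x)
  = 2/5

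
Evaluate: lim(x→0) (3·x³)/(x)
This is a 0/0 indeterminate form.

Apply L'Hôpital's rule: differentiate numerator and denominator separately.
  f(x) = 3·x^3   ⇒   f'(x) = 9·x^2
  g(x) = x   ⇒   g'(x) = 1
  lim(x→0) f'(x)/g'(x) = lim(x→0) (9·x^2)/(1)
  = 0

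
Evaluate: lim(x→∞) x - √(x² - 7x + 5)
This is an ∞-∞ indeterminate form.

Combine fractions or rationalize to convert ∞-∞ to 0/0 form:
  lim(x→∞) x - √(x² - 7x + 5) = 7/2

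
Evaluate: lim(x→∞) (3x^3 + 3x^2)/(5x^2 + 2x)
This is an ∞/∞ indeterminate form.

Apply L'Hôpital's rule: differentiate numerator and denominator separately.
  f(x) = 3·x^3 + 3·x^2   ⇒   f'(x) = 9·x^2 + 6·x
  g(x) = 5·x^2 + 2·x   ⇒   g'(x) = 10·x + 2
  lim(x→∞) f'(x)/g'(x) = lim(x→∞) (9·x^2 + 6·x)/(10·x + 2)
  = ∞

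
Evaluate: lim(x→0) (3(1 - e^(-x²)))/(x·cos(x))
This is a 0/0 indeterminate form.

Apply L'Hôpital's rule: differentiate numerator and denominator separately.
  f(x) = 3 - 3·e^(-x^2)   ⇒   f'(x) = 6·x·e^(-x^2)
  g(x) = x·cos(x)   ⇒   g'(x) = -x·sin(x) + cos(x)
  lim(x→0) f'(x)/g'(x) = lim(x→0) (6·x·e^(-x^2))/(-x·sin(x) + cos(x))
  = 0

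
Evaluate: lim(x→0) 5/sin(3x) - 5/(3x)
This is an ∞-∞ indeterminate form.

Combine fractions or rationalize to convert ∞-∞ to 0/0 form:
  lim(x→0) 5/sin(3x) - 5/(3x) = 0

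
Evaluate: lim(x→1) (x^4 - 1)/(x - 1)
This is a standard limit.

Factor or rationalize the expression:
  lim(x→1) (x^4 - 1)/(x - 1) = 4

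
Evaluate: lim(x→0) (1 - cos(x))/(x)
This is a 0/0 indeterminate form.

Apply L'Hôpital's rule: differentiate numerator and denominator separately.
  f(x) = 1 - cos(x)   ⇒   f'(x) = sin(x)
  g(x) = x   ⇒   g'(x) = 1
  lim(x→0) f'(x)/g'(x) = lim(x→0) (sin(x))/(1)
  = 0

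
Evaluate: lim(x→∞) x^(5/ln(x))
This is an exponential indeterminate form.

For exponential indeterminate forms, take the natural log:
  Let L = lim(x→∞) x^(5/ln(x))
  Then ln(L) = lim(x→∞) [exponent × ln(base)]
  Evaluate using L'Hôpital or standard limits, then exponentiate.
  L = e^(5)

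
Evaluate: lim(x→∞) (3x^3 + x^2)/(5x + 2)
This is an ∞/∞ indeterminate form.

Apply L'Hôpital's rule: differentiate numerator and denominator separately.
  f(x) = 3·x^3 + x^2   ⇒   f'(x) = 9·x^2 + 2·x
  g(x) = 5·x + 2   ⇒   g'(x) = 5
  lim(x→∞) f'(x)/g'(x) = lim(x→∞) (9·x^2 + 2·x)/(5)
  = ∞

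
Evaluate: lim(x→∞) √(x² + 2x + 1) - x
This is an ∞-∞ indeterminate form.

Combine fractions or rationalize to convert ∞-∞ to 0/0 form:
  lim(x→∞) √(x² + 2x + 1) - x = 1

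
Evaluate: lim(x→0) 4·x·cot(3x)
This is a 0·∞ indeterminate form.

Rewrite 0·∞ as a quotient (0/0 or ∞/∞ form), then apply L'Hôpital's rule:
  lim(x→0) 4·x·cot(3x) = 4/3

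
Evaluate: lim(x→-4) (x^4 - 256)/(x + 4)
This is a standard limit.

Factor or rationalize the expression:
  lim(x→-4) (x^4 - 256)/(x + 4) = -256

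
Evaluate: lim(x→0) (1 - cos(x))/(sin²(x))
This is a 0/0 indeterminate form.

Apply L'Hôpital's rule: differentiate numerator and denominator separately.
  f(x) = 1 - cos(x)   ⇒   f'(x) = sin(x)
  g(x) = sin(x)^2   ⇒   g'(x) = 2·sin(x)·cos(x)
  lim(x→0) f'(x)/g'(x) = lim(x→0) (sin(x))/(2·sin(x)·cos(x))
  = 1/2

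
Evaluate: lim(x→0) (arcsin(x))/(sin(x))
This is a 0/0 indeterminate form.

Apply L'Hôpital's rule: differentiate numerator and denominator separately.
  f(x) = asin(x)   ⇒   f'(x) = 1/sqrt(1 - x^2)
  g(x) = sin(x)   ⇒   g'(x) = cos(x)
  lim(x→0) f'(x)/g'(x) = lim(x→0) (1/sqrt(1 - x^2))/(cos(x))
  = 1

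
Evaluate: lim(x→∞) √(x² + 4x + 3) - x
This is an ∞-∞ indeterminate form.

Combine fractions or rationalize to convert ∞-∞ to 0/0 form:
  lim(x→∞) √(x² + 4x + 3) - x = 2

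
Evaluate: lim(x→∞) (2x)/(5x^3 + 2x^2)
This is an ∞/∞ indeterminate form.

Apply L'Hôpital's rule: differentiate numerator and denominator separately.
  f(x) = 2·x   ⇒   f'(x) = 2
  g(x) = 5·x^3 + 2·x^2   ⇒   g'(x) = 15·x^2 + 4·x
  lim(x→∞) f'(x)/g'(x) = lim(x→∞) (2)/(15·x^2 + 4·x)
  = 0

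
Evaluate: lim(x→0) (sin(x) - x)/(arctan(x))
This is a 0/0 indeterminate form.

Apply L'Hôpital's rule: differentiate numerator and denominator separately.
  f(x) = -x + sin(x)   ⇒   f'(x) = cos(x) - 1
  g(x) = atan(x)   ⇒   g'(x) = 1/(x^2 + 1)
  lim(x→0) f'(x)/g'(x) = lim(x→0) (cos(x) - 1)/(1/(x^2 + 1))
  = 0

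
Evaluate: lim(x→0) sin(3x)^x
This is an exponential indeterminate form.

For exponential indeterminate forms, take the natural log:
  Let L = lim(x→0) sin(3x)^x
  Then ln(L) = lim(x→0) [exponent × ln(base)]
  Evaluate using L'Hôpital or standard limits, then exponentiate.
  L = 1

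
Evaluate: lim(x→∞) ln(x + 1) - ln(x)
This is an ∞-∞ indeterminate form.

Combine fractions or rationalize to convert ∞-∞ to 0/0 form:
  lim(x→∞) ln(x + 1) - ln(x) = 0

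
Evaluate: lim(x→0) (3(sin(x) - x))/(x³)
This is a 0/0 indeterminate form.

Apply L'Hôpital's rule: differentiate numerator and denominator separately.
  f(x) = -3·x + 3·sin(x)   ⇒   f'(x) = 3·cos(x) - 3
  g(x) = x^3   ⇒   g'(x) = 3·x^2
  lim(x→0) f'(x)/g'(x) = lim(x→0) (3·cos(x) - 3)/(3·x^2)
  = -1/2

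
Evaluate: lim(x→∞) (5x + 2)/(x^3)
This is an ∞/∞ indeterminate form.

Apply L'Hôpital's rule: differentiate numerator and denominator separately.
  f(x) = 5·x + 2   ⇒   f'(x) = 5
  g(x) = x^3   ⇒   g'(x) = 3·x^2
  lim(x→∞) f'(x)/g'(x) = lim(x→∞) (5)/(3·x^2)
  = 0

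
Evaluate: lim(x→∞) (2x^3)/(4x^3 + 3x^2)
This is an ∞/∞ indeterminate form.

Apply L'Hôpital's rule: differentiate numerator and denominator separately.
  f(x) = 2·x^3   ⇒   f'(x) = 6·x^2
  g(x) = 4·x^3 + 3·x^2   ⇒   g'(x) = 12·x^2 + 6·x
  lim(x→∞) f'(x)/g'(x) = lim(x→∞) (6·x^2)/(12·x^2 + 6·x)
  = 1/2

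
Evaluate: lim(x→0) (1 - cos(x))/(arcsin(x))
This is a 0/0 indeterminate form.

Apply L'Hôpital's rule: differentiate numerator and denominator separately.
  f(x) = 1 - cos(x)   ⇒   f'(x) = sin(x)
  g(x) = asin(x)   ⇒   g'(x) = 1/sqrt(1 - x^2)
  lim(x→0) f'(x)/g'(x) = lim(x→0) (sin(x))/(1/sqrt(1 - x^2))
  = 0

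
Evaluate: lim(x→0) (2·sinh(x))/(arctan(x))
This is a 0/0 indeterminate form.

Apply L'Hôpital's rule: differentiate numerator and denominator separately.
  f(x) = 2·sinh(x)   ⇒   f'(x) = 2·cosh(x)
  g(x) = atan(x)   ⇒   g'(x) = 1/(x^2 + 1)
  lim(x→0) f'(x)/g'(x) = lim(x→0) (2·cosh(x))/(1/(x^2 + 1))
  = 2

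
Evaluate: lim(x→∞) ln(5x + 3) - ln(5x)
This is an ∞-∞ indeterminate form.

Combine fractions or rationalize to convert ∞-∞ to 0/0 form:
  lim(x→∞) ln(5x + 3) - ln(5x) = 0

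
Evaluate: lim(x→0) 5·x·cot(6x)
This is a 0·∞ indeterminate form.

Rewrite 0·∞ as a quotient (0/0 or ∞/∞ form), then apply L'Hôpital's rule:
  lim(x→0) 5·x·cot(6x) = 5/6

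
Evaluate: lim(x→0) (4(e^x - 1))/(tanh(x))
This is a 0/0 indeterminate form.

Apply L'Hôpital's rule: differentiate numerator and denominator separately.
  f(x) = 4·e^(x) - 4   ⇒   f'(x) = 4·e^(x)
  g(x) = tanh(x)   ⇒   g'(x) = 1 - tanh(x)^2
  lim(x→0) f'(x)/g'(x) = lim(x→0) (4·e^(x))/(1 - tanh(x)^2)
  = 4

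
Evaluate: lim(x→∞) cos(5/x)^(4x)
This is an exponential indeterminate form.

For exponential indeterminate forms, take the natural log:
  Let L = lim(x→∞) cos(5/x)^(4x)
  Then ln(L) = lim(x→∞) [exponent × ln(base)]
  Evaluate using L'Hôpital or standard limits, then exponentiate.
  L = 1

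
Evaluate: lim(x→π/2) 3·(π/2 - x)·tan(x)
This is a 0·∞ indeterminate form.

Rewrite 0·∞ as a quotient (0/0 or ∞/∞ form), then apply L'Hôpital's rule:
  lim(x→π/2) 3·(π/2 - x)·tan(x) = 3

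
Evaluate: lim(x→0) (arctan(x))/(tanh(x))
This is a 0/0 indeterminate form.

Apply L'Hôpital's rule: differentiate numerator and denominator separately.
  f(x) = atan(x)   ⇒   f'(x) = 1/(x^2 + 1)
  g(x) = tanh(x)   ⇒   g'(x) = 1 - tanh(x)^2
  lim(x→0) f'(x)/g'(x) = lim(x→0) (1/(x^2 + 1))/(1 - tanh(x)^2)
  = 1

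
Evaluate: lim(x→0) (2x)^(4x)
This is an exponential indeterminate form.

For exponential indeterminate forms, take the natural log:
  Let L = lim(x→0) (2x)^(4x)
  Then ln(L) = lim(x→0) [exponent × ln(base)]
  Evaluate using L'Hôpital or standard limits, then exponentiate.
  L = 1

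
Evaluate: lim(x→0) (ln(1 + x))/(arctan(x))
This is a 0/0 indeterminate form.

Apply L'Hôpital's rule: differentiate numerator and denominator separately.
  f(x) = ln(x + 1)   ⇒   f'(x) = 1/(x + 1)
  g(x) = atan(x)   ⇒   g'(x) = 1/(x^2 + 1)
  lim(x→0) f'(x)/g'(x) = lim(x→0) (1/(x + 1))/(1/(x^2 + 1))
  = 1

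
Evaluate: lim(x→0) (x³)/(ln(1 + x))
This is a 0/0 indeterminate form.

Apply L'Hôpital's rule: differentiate numerator and denominator separately.
  f(x) = x^3   ⇒   f'(x) = 3·x^2
  g(x) = ln(x + 1)   ⇒   g'(x) = 1/(x + 1)
  lim(x→0) f'(x)/g'(x) = lim(x→0) (3·x^2)/(1/(x + 1))
  = 0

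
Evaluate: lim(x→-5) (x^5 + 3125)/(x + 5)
This is a standard limit.

Factor or rationalize the expression:
  lim(x→-5) (x^5 + 3125)/(x + 5) = 3125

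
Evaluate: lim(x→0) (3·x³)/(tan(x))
This is a 0/0 indeterminate form.

Apply L'Hôpital's rule: differentiate numerator and denominator separately.
  f(x) = 3·x^3   ⇒   f'(x) = 9·x^2
  g(x) = tan(x)   ⇒   g'(x) = tan(x)^2 + 1
  lim(x→0) f'(x)/g'(x) = lim(x→0) (9·x^2)/(tan(x)^2 + 1)
  = 0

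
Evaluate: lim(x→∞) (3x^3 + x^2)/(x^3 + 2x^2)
This is an ∞/∞ indeterminate form.

Apply L'Hôpital's rule: differentiate numerator and denominator separately.
  f(x) = 3·x^3 + x^2   ⇒   f'(x) = 9·x^2 + 2·x
  g(x) = x^3 + 2·x^2   ⇒   g'(x) = 3·x^2 + 4·x
  lim(x→∞) f'(x)/g'(x) = lim(x→∞) (9·x^2 + 2·x)/(3·x^2 + 4·x)
  = 3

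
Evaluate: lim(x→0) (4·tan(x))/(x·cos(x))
This is a 0/0 indeterminate form.

Apply L'Hôpital's rule: differentiate numerator and denominator separately.
  f(x) = 4·tan(x)   ⇒   f'(x) = 4·tan(x)^2 + 4
  g(x) = x·cos(x)   ⇒   g'(x) = -x·sin(x) + cos(x)
  lim(x→0) f'(x)/g'(x) = lim(x→0) (4·tan(x)^2 + 4)/(-x·sin(x) + cos(x))
  = 4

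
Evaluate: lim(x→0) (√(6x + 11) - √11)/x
This is a standard limit.

Factor or rationalize the expression:
  lim(x→0) (√(6x + 11) - √11)/x = 3·sqrt(11)/11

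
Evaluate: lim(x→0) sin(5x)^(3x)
This is an exponential indeterminate form.

For exponential indeterminate forms, take the natural log:
  Let L = lim(x→0) sin(5x)^(3x)
  Then ln(L) = lim(x→0) [exponent × ln(base)]
  Evaluate using L'Hôpital or standard limits, then exponentiate.
  L = 1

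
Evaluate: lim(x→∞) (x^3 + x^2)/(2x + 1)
This is an ∞/∞ indeterminate form.

Apply L'Hôpital's rule: differentiate numerator and denominator separately.
  f(x) = x^3 + x^2   ⇒   f'(x) = 3·x^2 + 2·x
  g(x) = 2·x + 1   ⇒   g'(x) = 2
  lim(x→∞) f'(x)/g'(x) = lim(x→∞) (3·x^2 + 2·x)/(2)
  = ∞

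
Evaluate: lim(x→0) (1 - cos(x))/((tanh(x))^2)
This is a 0/0 indeterminate form.

Apply L'Hôpital's rule: differentiate numerator and denominator separately.
  f(x) = 1 - cos(x)   ⇒   f'(x) = sin(x)
  g(x) = tanh(x)^2   ⇒   g'(x) = (2 - 2·tanh(x)^2)·tanh(x)
  lim(x→0) f'(x)/g'(x) = lim(x→0) (sin(x))/((2 - 2·tanh(x)^2)·tanh(x))
  = 1/2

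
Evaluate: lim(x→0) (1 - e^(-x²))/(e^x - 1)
This is a 0/0 indeterminate form.

Apply L'Hôpital's rule: differentiate numerator and denominator separately.
  f(x) = 1 - e^(-x^2)   ⇒   f'(x) = 2·x·e^(-x^2)
  g(x) = e^(x) - 1   ⇒   g'(x) = e^(x)
  lim(x→0) f'(x)/g'(x) = lim(x→0) (2·x·e^(-x^2))/(e^(x))
  = 0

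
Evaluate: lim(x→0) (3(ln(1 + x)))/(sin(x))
This is a 0/0 indeterminate form.

Apply L'Hôpital's rule: differentiate numerator and denominator separately.
  f(x) = 3·ln(x + 1)   ⇒   f'(x) = 3/(x + 1)
  g(x) = sin(x)   ⇒   g'(x) = cos(x)
  lim(x→0) f'(x)/g'(x) = lim(x→0) (3/(x + 1))/(cos(x))
  = 3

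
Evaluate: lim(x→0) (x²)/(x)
This is a 0/0 indeterminate form.

Apply L'Hôpital's rule: differentiate numerator and denominator separately.
  f(x) = x^2   ⇒   f'(x) = 2·x
  g(x) = x   ⇒   g'(x) = 1
  lim(x→0) f'(x)/g'(x) = lim(x→0) (2·x)/(1)
  = 0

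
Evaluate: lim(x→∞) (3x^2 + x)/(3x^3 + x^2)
This is an ∞/∞ indeterminate form.

Apply L'Hôpital's rule: differentiate numerator and denominator separately.
  f(x) = 3·x^2 + x   ⇒   f'(x) = 6·x + 1
  g(x) = 3·x^3 + x^2   ⇒   g'(x) = 9·x^2 + 2·x
  lim(x→∞) f'(x)/g'(x) = lim(x→∞) (6·x + 1)/(9·x^2 + 2·x)
  = 0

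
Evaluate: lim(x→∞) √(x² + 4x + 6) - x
This is an ∞-∞ indeterminate form.

Combine fractions or rationalize to convert ∞-∞ to 0/0 form:
  lim(x→∞) √(x² + 4x + 6) - x = 2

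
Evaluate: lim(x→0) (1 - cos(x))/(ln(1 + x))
This is a 0/0 indeterminate form.

Apply L'Hôpital's rule: differentiate numerator and denominator separately.
  f(x) = 1 - cos(x)   ⇒   f'(x) = sin(x)
  g(x) = ln(x + 1)   ⇒   g'(x) = 1/(x + 1)
  lim(x→0) f'(x)/g'(x) = lim(x→0) (sin(x))/(1/(x + 1))
  = 0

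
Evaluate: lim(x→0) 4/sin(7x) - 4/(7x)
This is an ∞-∞ indeterminate form.

Combine fractions or rationalize to convert ∞-∞ to 0/0 form:
  lim(x→0) 4/sin(7x) - 4/(7x) = 0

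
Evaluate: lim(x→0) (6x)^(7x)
This is an exponential indeterminate form.

For exponential indeterminate forms, take the natural log:
  Let L = lim(x→0) (6x)^(7x)
  Then ln(L) = lim(x→0) [exponent × ln(base)]
  Evaluate using L'Hôpital or standard limits, then exponentiate.
  L = 1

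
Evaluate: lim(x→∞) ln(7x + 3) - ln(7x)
This is an ∞-∞ indeterminate form.

Combine fractions or rationalize to convert ∞-∞ to 0/0 form:
  lim(x→∞) ln(7x + 3) - ln(7x) = 0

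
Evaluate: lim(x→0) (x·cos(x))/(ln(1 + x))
This is a 0/0 indeterminate form.

Apply L'Hôpital's rule: differentiate numerator and denominator separately.
  f(x) = x·cos(x)   ⇒   f'(x) = -x·sin(x) + cos(x)
  g(x) = ln(x + 1)   ⇒   g'(x) = 1/(x + 1)
  lim(x→0) f'(x)/g'(x) = lim(x→0) (-x·sin(x) + cos(x))/(1/(x + 1))
  = 1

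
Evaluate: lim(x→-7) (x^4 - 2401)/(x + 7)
This is a standard limit.

Factor or rationalize the expression:
  lim(x→-7) (x^4 - 2401)/(x + 7) = -1372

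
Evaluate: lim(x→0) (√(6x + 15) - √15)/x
This is a standard limit.

Factor or rationalize the expression:
  lim(x→0) (√(6x + 15) - √15)/x = sqrt(15)/5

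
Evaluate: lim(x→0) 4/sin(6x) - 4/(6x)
This is an ∞-∞ indeterminate form.

Combine fractions or rationalize to convert ∞-∞ to 0/0 form:
  lim(x→0) 4/sin(6x) - 4/(6x) = 0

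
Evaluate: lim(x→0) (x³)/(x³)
This is a 0/0 indeterminate form.

Apply L'Hôpital's rule: differentiate numerator and denominator separately.
  f(x) = x^3   ⇒   f'(x) = 3·x^2
  g(x) = x^3   ⇒   g'(x) = 3·x^2
  lim(x→0) f'(x)/g'(x) = lim(x→0) (3·x^2)/(3·x^2)
  = 1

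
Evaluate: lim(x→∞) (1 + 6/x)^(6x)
This is an exponential indeterminate form.

For exponential indeterminate forms, take the natural log:
  Let L = lim(x→∞) (1 + 6/x)^(6x)
  Then ln(L) = lim(x→∞) [exponent × ln(base)]
  Evaluate using L'Hôpital or standard limits, then exponentiate.
  L = e^(36)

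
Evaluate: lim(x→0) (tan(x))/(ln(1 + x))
This is a 0/0 indeterminate form.

Apply L'Hôpital's rule: differentiate numerator and denominator separately.
  f(x) = tan(x)   ⇒   f'(x) = tan(x)^2 + 1
  g(x) = ln(x + 1)   ⇒   g'(x) = 1/(x + 1)
  lim(x→0) f'(x)/g'(x) = lim(x→0) (tan(x)^2 + 1)/(1/(x + 1))
  = 1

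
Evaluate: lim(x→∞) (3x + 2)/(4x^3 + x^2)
This is an ∞/∞ indeterminate form.

Apply L'Hôpital's rule: differentiate numerator and denominator separately.
  f(x) = 3·x + 2   ⇒   f'(x) = 3
  g(x) = 4·x^3 + x^2   ⇒   g'(x) = 12·x^2 + 2·x
  lim(x→∞) f'(x)/g'(x) = lim(x→∞) (3)/(12·x^2 + 2·x)
  = 0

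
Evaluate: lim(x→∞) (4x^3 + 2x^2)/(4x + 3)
This is an ∞/∞ indeterminate form.

Apply L'Hôpital's rule: differentiate numerator and denominator separately.
  f(x) = 4·x^3 + 2·x^2   ⇒   f'(x) = 12·x^2 + 4·x
  g(x) = 4·x + 3   ⇒   g'(x) = 4
  lim(x→∞) f'(x)/g'(x) = lim(x→∞) (12·x^2 + 4·x)/(4)
  = ∞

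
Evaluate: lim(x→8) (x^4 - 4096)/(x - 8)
This is a standard limit.

Factor or rationalize the expression:
  lim(x→8) (x^4 - 4096)/(x - 8) = 2048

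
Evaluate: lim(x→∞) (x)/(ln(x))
This is an ∞/∞ indeterminate form.

Apply L'Hôpital's rule: differentiate numerator and denominator separately.
  f(x) = x   ⇒   f'(x) = 1
  g(x) = ln(x)   ⇒   g'(x) = 1/x
  lim(x→∞) f'(x)/g'(x) = lim(x→∞) (1)/(1/x)
  = ∞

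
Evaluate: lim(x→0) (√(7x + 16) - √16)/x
This is a standard limit.

Factor or rationalize the expression:
  lim(x→0) (√(7x + 16) - √16)/x = 7/8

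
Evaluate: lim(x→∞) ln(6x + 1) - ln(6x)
This is an ∞-∞ indeterminate form.

Combine fractions or rationalize to convert ∞-∞ to 0/0 form:
  lim(x→∞) ln(6x + 1) - ln(6x) = 0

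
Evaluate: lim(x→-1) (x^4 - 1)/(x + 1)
This is a standard limit.

Factor or rationalize the expression:
  lim(x→-1) (x^4 - 1)/(x + 1) = -4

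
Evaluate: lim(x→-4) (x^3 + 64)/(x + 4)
This is a standard limit.

Factor or rationalize the expression:
  lim(x→-4) (x^3 + 64)/(x + 4) = 48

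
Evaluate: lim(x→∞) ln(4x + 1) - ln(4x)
This is an ∞-∞ indeterminate form.

Combine fractions or rationalize to convert ∞-∞ to 0/0 form:
  lim(x→∞) ln(4x + 1) - ln(4x) = 0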